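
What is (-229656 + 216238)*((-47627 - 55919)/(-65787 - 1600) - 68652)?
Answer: 62073664303204/67387 ≈ 9.2115e+8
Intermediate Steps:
(-229656 + 216238)*((-47627 - 55919)/(-65787 - 1600) - 68652) = -13418*(-103546/(-67387) - 68652) = -13418*(-103546*(-1/67387) - 68652) = -13418*(103546/67387 - 68652) = -13418*(-4626148778/67387) = 62073664303204/67387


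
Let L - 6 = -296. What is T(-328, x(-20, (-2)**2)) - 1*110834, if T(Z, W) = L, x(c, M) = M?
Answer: -111124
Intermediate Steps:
L = -290 (L = 6 - 296 = -290)
T(Z, W) = -290
T(-328, x(-20, (-2)**2)) - 1*110834 = -290 - 1*110834 = -290 - 110834 = -111124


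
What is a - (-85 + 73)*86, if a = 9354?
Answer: 10386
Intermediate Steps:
a - (-85 + 73)*86 = 9354 - (-85 + 73)*86 = 9354 - (-12)*86 = 9354 - 1*(-1032) = 9354 + 1032 = 10386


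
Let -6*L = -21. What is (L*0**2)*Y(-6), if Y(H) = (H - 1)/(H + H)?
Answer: 0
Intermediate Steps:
L = 7/2 (L = -1/6*(-21) = 7/2 ≈ 3.5000)
Y(H) = (-1 + H)/(2*H) (Y(H) = (-1 + H)/((2*H)) = (-1 + H)*(1/(2*H)) = (-1 + H)/(2*H))
(L*0**2)*Y(-6) = ((7/2)*0**2)*((1/2)*(-1 - 6)/(-6)) = ((7/2)*0)*((1/2)*(-1/6)*(-7)) = 0*(7/12) = 0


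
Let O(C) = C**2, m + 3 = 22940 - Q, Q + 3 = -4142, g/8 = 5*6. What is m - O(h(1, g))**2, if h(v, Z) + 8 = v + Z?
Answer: -2947268439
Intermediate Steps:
g = 240 (g = 8*(5*6) = 8*30 = 240)
Q = -4145 (Q = -3 - 4142 = -4145)
h(v, Z) = -8 + Z + v (h(v, Z) = -8 + (v + Z) = -8 + (Z + v) = -8 + Z + v)
m = 27082 (m = -3 + (22940 - 1*(-4145)) = -3 + (22940 + 4145) = -3 + 27085 = 27082)
m - O(h(1, g))**2 = 27082 - ((-8 + 240 + 1)**2)**2 = 27082 - (233**2)**2 = 27082 - 1*54289**2 = 27082 - 1*2947295521 = 27082 - 2947295521 = -2947268439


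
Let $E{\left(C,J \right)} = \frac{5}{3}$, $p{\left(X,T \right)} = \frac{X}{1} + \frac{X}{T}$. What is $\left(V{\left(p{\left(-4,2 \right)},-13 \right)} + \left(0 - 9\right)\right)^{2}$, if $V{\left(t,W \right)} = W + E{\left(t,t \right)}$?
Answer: $\frac{3721}{9} \approx 413.44$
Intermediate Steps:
$p{\left(X,T \right)} = X + \frac{X}{T}$ ($p{\left(X,T \right)} = X 1 + \frac{X}{T} = X + \frac{X}{T}$)
$E{\left(C,J \right)} = \frac{5}{3}$ ($E{\left(C,J \right)} = 5 \cdot \frac{1}{3} = \frac{5}{3}$)
$V{\left(t,W \right)} = \frac{5}{3} + W$ ($V{\left(t,W \right)} = W + \frac{5}{3} = \frac{5}{3} + W$)
$\left(V{\left(p{\left(-4,2 \right)},-13 \right)} + \left(0 - 9\right)\right)^{2} = \left(\left(\frac{5}{3} - 13\right) + \left(0 - 9\right)\right)^{2} = \left(- \frac{34}{3} + \left(0 - 9\right)\right)^{2} = \left(- \frac{34}{3} - 9\right)^{2} = \left(- \frac{61}{3}\right)^{2} = \frac{3721}{9}$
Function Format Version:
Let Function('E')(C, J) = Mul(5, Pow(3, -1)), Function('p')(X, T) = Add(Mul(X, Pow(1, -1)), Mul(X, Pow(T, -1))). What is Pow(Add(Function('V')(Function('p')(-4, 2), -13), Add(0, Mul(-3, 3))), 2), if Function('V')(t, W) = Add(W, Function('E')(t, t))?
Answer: Rational(3721, 9) ≈ 413.44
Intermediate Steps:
Function('p')(X, T) = Add(X, Mul(X, Pow(T, -1))) (Function('p')(X, T) = Add(Mul(X, 1), Mul(X, Pow(T, -1))) = Add(X, Mul(X, Pow(T, -1))))
Function('E')(C, J) = Rational(5, 3) (Function('E')(C, J) = Mul(5, Rational(1, 3)) = Rational(5, 3))
Function('V')(t, W) = Add(Rational(5, 3), W) (Function('V')(t, W) = Add(W, Rational(5, 3)) = Add(Rational(5, 3), W))
Pow(Add(Function('V')(Function('p')(-4, 2), -13), Add(0, Mul(-3, 3))), 2) = Pow(Add(Add(Rational(5, 3), -13), Add(0, Mul(-3, 3))), 2) = Pow(Add(Rational(-34, 3), Add(0, -9)), 2) = Pow(Add(Rational(-34, 3), -9), 2) = Pow(Rational(-61, 3), 2) = Rational(3721, 9)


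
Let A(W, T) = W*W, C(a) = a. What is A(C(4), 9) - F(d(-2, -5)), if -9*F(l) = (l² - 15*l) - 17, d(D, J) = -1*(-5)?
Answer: 77/9 ≈ 8.5556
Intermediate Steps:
A(W, T) = W²
d(D, J) = 5
F(l) = 17/9 - l²/9 + 5*l/3 (F(l) = -((l² - 15*l) - 17)/9 = -(-17 + l² - 15*l)/9 = 17/9 - l²/9 + 5*l/3)
A(C(4), 9) - F(d(-2, -5)) = 4² - (17/9 - ⅑*5² + (5/3)*5) = 16 - (17/9 - ⅑*25 + 25/3) = 16 - (17/9 - 25/9 + 25/3) = 16 - 1*67/9 = 16 - 67/9 = 77/9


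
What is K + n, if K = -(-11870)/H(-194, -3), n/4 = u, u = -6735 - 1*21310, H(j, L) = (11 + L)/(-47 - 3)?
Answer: -372735/2 ≈ -1.8637e+5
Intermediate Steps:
H(j, L) = -11/50 - L/50 (H(j, L) = (11 + L)/(-50) = (11 + L)*(-1/50) = -11/50 - L/50)
u = -28045 (u = -6735 - 21310 = -28045)
n = -112180 (n = 4*(-28045) = -112180)
K = -148375/2 (K = -(-11870)/(-11/50 - 1/50*(-3)) = -(-11870)/(-11/50 + 3/50) = -(-11870)/(-4/25) = -(-11870)*(-25)/4 = -1*148375/2 = -148375/2 ≈ -74188.)
K + n = -148375/2 - 112180 = -372735/2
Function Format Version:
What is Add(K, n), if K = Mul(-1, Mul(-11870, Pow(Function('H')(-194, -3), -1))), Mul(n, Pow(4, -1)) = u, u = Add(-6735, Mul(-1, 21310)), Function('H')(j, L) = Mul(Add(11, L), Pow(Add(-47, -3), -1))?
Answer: Rational(-372735, 2) ≈ -1.8637e+5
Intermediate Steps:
Function('H')(j, L) = Add(Rational(-11, 50), Mul(Rational(-1, 50), L)) (Function('H')(j, L) = Mul(Add(11, L), Pow(-50, -1)) = Mul(Add(11, L), Rational(-1, 50)) = Add(Rational(-11, 50), Mul(Rational(-1, 50), L)))
u = -28045 (u = Add(-6735, -21310) = -28045)
n = -112180 (n = Mul(4, -28045) = -112180)
K = Rational(-148375, 2) (K = Mul(-1, Mul(-11870, Pow(Add(Rational(-11, 50), Mul(Rational(-1, 50), -3)), -1))) = Mul(-1, Mul(-11870, Pow(Add(Rational(-11, 50), Rational(3, 50)), -1))) = Mul(-1, Mul(-11870, Pow(Rational(-4, 25), -1))) = Mul(-1, Mul(-11870, Rational(-25, 4))) = Mul(-1, Rational(148375, 2)) = Rational(-148375, 2) ≈ -74188.)
Add(K, n) = Add(Rational(-148375, 2), -112180) = Rational(-372735, 2)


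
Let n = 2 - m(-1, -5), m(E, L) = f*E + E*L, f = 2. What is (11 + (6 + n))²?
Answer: 256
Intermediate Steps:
m(E, L) = 2*E + E*L
n = -1 (n = 2 - (-1)*(2 - 5) = 2 - (-1)*(-3) = 2 - 1*3 = 2 - 3 = -1)
(11 + (6 + n))² = (11 + (6 - 1))² = (11 + 5)² = 16² = 256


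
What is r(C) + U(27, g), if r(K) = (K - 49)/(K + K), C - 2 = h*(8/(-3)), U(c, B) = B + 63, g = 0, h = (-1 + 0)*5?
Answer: 5695/92 ≈ 61.902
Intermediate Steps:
h = -5 (h = -1*5 = -5)
U(c, B) = 63 + B
C = 46/3 (C = 2 - 40/(-3) = 2 - 40*(-1)/3 = 2 - 5*(-8/3) = 2 + 40/3 = 46/3 ≈ 15.333)
r(K) = (-49 + K)/(2*K) (r(K) = (-49 + K)/((2*K)) = (-49 + K)*(1/(2*K)) = (-49 + K)/(2*K))
r(C) + U(27, g) = (-49 + 46/3)/(2*(46/3)) + (63 + 0) = (½)*(3/46)*(-101/3) + 63 = -101/92 + 63 = 5695/92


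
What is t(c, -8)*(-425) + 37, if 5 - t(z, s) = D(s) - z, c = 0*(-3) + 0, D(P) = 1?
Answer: -1663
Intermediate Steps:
c = 0 (c = 0 + 0 = 0)
t(z, s) = 4 + z (t(z, s) = 5 - (1 - z) = 5 + (-1 + z) = 4 + z)
t(c, -8)*(-425) + 37 = (4 + 0)*(-425) + 37 = 4*(-425) + 37 = -1700 + 37 = -1663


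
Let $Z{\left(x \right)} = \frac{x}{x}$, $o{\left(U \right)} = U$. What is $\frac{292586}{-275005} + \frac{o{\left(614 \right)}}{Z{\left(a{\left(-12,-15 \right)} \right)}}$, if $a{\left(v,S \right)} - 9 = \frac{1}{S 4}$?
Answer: $\frac{168560484}{275005} \approx 612.94$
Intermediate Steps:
$a{\left(v,S \right)} = 9 + \frac{1}{4 S}$ ($a{\left(v,S \right)} = 9 + \frac{1}{S 4} = 9 + \frac{1}{4 S}$)
$Z{\left(x \right)} = 1$
$\frac{292586}{-275005} + \frac{o{\left(614 \right)}}{Z{\left(a{\left(-12,-15 \right)} \right)}} = \frac{292586}{-275005} + \frac{614}{1} = 292586 \left(- \frac{1}{275005}\right) + 614 \cdot 1 = - \frac{292586}{275005} + 614 = \frac{168560484}{275005}$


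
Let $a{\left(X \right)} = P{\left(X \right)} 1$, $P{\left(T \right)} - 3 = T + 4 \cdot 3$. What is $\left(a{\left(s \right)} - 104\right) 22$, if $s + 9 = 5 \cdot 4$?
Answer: $-1716$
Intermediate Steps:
$P{\left(T \right)} = 15 + T$ ($P{\left(T \right)} = 3 + \left(T + 4 \cdot 3\right) = 3 + \left(T + 12\right) = 3 + \left(12 + T\right) = 15 + T$)
$s = 11$ ($s = -9 + 5 \cdot 4 = -9 + 20 = 11$)
$a{\left(X \right)} = 15 + X$ ($a{\left(X \right)} = \left(15 + X\right) 1 = 15 + X$)
$\left(a{\left(s \right)} - 104\right) 22 = \left(\left(15 + 11\right) - 104\right) 22 = \left(26 - 104\right) 22 = \left(-78\right) 22 = -1716$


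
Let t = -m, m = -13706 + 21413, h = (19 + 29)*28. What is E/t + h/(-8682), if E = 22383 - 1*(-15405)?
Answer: -18801868/3717343 ≈ -5.0579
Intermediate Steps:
h = 1344 (h = 48*28 = 1344)
m = 7707
E = 37788 (E = 22383 + 15405 = 37788)
t = -7707 (t = -1*7707 = -7707)
E/t + h/(-8682) = 37788/(-7707) + 1344/(-8682) = 37788*(-1/7707) + 1344*(-1/8682) = -12596/2569 - 224/1447 = -18801868/3717343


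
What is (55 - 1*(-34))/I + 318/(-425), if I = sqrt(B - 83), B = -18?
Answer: -318/425 - 89*I*sqrt(101)/101 ≈ -0.74824 - 8.8558*I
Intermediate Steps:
I = I*sqrt(101) (I = sqrt(-18 - 83) = sqrt(-101) = I*sqrt(101) ≈ 10.05*I)
(55 - 1*(-34))/I + 318/(-425) = (55 - 1*(-34))/((I*sqrt(101))) + 318/(-425) = (55 + 34)*(-I*sqrt(101)/101) + 318*(-1/425) = 89*(-I*sqrt(101)/101) - 318/425 = -89*I*sqrt(101)/101 - 318/425 = -318/425 - 89*I*sqrt(101)/101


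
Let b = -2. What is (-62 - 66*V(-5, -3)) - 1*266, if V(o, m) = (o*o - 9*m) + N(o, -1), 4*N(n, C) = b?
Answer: -3727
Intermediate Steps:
N(n, C) = -½ (N(n, C) = (¼)*(-2) = -½)
V(o, m) = -½ + o² - 9*m (V(o, m) = (o*o - 9*m) - ½ = (o² - 9*m) - ½ = -½ + o² - 9*m)
(-62 - 66*V(-5, -3)) - 1*266 = (-62 - 66*(-½ + (-5)² - 9*(-3))) - 1*266 = (-62 - 66*(-½ + 25 + 27)) - 266 = (-62 - 66*103/2) - 266 = (-62 - 3399) - 266 = -3461 - 266 = -3727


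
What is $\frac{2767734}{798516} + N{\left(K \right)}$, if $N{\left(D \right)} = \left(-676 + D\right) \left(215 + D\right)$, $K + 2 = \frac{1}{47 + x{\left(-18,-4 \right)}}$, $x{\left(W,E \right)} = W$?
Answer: $- \frac{5388330205513}{37308442} \approx -1.4443 \cdot 10^{5}$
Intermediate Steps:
$K = - \frac{57}{29}$ ($K = -2 + \frac{1}{47 - 18} = -2 + \frac{1}{29} = - \frac{57}{29} \approx -1.9655$)
$\frac{2767734}{798516} + N{\left(K \right)} = \frac{2767734}{798516} - \left(\frac{4188583}{29} - \frac{3249}{841}\right) = 2767734 \cdot \frac{1}{798516} + \left(-145340 + \frac{3249}{841} + \frac{26277}{29}\right) = \frac{153763}{44362} - \frac{121465658}{841} = - \frac{5388330205513}{37308442}$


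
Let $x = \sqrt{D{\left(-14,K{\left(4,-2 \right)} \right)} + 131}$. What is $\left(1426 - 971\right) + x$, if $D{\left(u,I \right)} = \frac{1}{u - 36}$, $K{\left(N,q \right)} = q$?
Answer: $455 + \frac{\sqrt{13098}}{10} \approx 466.44$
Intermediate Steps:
$D{\left(u,I \right)} = \frac{1}{-36 + u}$
$x = \frac{\sqrt{13098}}{10}$ ($x = \sqrt{\frac{1}{-36 - 14} + 131} = \sqrt{\frac{1}{-50} + 131} = \sqrt{- \frac{1}{50} + 131} = \sqrt{\frac{6549}{50}} = \frac{\sqrt{13098}}{10} \approx 11.445$)
$\left(1426 - 971\right) + x = \left(1426 - 971\right) + \frac{\sqrt{13098}}{10} = 455 + \frac{\sqrt{13098}}{10}$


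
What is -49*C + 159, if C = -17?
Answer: 992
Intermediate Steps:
-49*C + 159 = -49*(-17) + 159 = 833 + 159 = 992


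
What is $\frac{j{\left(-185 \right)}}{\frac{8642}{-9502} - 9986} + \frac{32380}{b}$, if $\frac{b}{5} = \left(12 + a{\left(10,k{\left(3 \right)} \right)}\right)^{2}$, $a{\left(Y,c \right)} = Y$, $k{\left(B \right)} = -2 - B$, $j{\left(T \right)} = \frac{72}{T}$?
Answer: $\frac{1291942845847}{96556287245} \approx 13.38$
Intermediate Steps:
$b = 2420$ ($b = 5 \left(12 + 10\right)^{2} = 5 \cdot 22^{2} = 5 \cdot 484 = 2420$)
$\frac{j{\left(-185 \right)}}{\frac{8642}{-9502} - 9986} + \frac{32380}{b} = \frac{72 \frac{1}{-185}}{\frac{8642}{-9502} - 9986} + \frac{32380}{2420} = \frac{72 \left(- \frac{1}{185}\right)}{8642 \left(- \frac{1}{9502}\right) - 9986} + 32380 \cdot \frac{1}{2420} = - \frac{72}{185 \left(- \frac{4321}{4751} - 9986\right)} + \frac{1619}{121} = - \frac{72}{185 \left(- \frac{47447807}{4751}\right)} + \frac{1619}{121} = \left(- \frac{72}{185}\right) \left(- \frac{4751}{47447807}\right) + \frac{1619}{121} = \frac{342072}{8777844295} + \frac{1619}{121} = \frac{1291942845847}{96556287245}$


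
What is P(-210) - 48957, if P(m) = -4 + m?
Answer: -49171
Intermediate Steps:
P(-210) - 48957 = (-4 - 210) - 48957 = -214 - 48957 = -49171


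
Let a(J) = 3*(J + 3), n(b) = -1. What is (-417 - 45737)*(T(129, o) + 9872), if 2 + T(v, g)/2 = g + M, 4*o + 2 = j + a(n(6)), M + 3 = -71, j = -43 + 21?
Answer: -448201494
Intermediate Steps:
j = -22
M = -74 (M = -3 - 71 = -74)
a(J) = 9 + 3*J (a(J) = 3*(3 + J) = 9 + 3*J)
o = -9/2 (o = -½ + (-22 + (9 + 3*(-1)))/4 = -½ + (-22 + (9 - 3))/4 = -½ + (-22 + 6)/4 = -½ + (¼)*(-16) = -½ - 4 = -9/2 ≈ -4.5000)
T(v, g) = -152 + 2*g (T(v, g) = -4 + 2*(g - 74) = -4 + 2*(-74 + g) = -4 + (-148 + 2*g) = -152 + 2*g)
(-417 - 45737)*(T(129, o) + 9872) = (-417 - 45737)*((-152 + 2*(-9/2)) + 9872) = -46154*((-152 - 9) + 9872) = -46154*(-161 + 9872) = -46154*9711 = -448201494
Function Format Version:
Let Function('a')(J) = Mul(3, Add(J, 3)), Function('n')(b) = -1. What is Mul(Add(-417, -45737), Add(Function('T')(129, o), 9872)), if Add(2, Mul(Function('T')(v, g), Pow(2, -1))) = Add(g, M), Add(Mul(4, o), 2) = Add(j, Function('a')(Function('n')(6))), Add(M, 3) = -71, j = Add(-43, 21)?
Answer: -448201494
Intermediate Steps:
j = -22
M = -74 (M = Add(-3, -71) = -74)
Function('a')(J) = Add(9, Mul(3, J)) (Function('a')(J) = Mul(3, Add(3, J)) = Add(9, Mul(3, J)))
o = Rational(-9, 2) (o = Add(Rational(-1, 2), Mul(Rational(1, 4), Add(-22, Add(9, Mul(3, -1))))) = Add(Rational(-1, 2), Mul(Rational(1, 4), Add(-22, Add(9, -3)))) = Add(Rational(-1, 2), Mul(Rational(1, 4), Add(-22, 6))) = Add(Rational(-1, 2), Mul(Rational(1, 4), -16)) = Add(Rational(-1, 2), -4) = Rational(-9, 2) ≈ -4.5000)
Function('T')(v, g) = Add(-152, Mul(2, g)) (Function('T')(v, g) = Add(-4, Mul(2, Add(g, -74))) = Add(-4, Mul(2, Add(-74, g))) = Add(-4, Add(-148, Mul(2, g))) = Add(-152, Mul(2, g)))
Mul(Add(-417, -45737), Add(Function('T')(129, o), 9872)) = Mul(Add(-417, -45737), Add(Add(-152, Mul(2, Rational(-9, 2))), 9872)) = Mul(-46154, Add(Add(-152, -9), 9872)) = Mul(-46154, Add(-161, 9872)) = Mul(-46154, 9711) = -448201494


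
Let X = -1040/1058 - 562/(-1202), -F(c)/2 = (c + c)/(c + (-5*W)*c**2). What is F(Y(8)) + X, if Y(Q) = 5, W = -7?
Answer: -7528253/13988876 ≈ -0.53816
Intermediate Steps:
F(c) = -4*c/(c + 35*c**2) (F(c) = -2*(c + c)/(c + (-5*(-7))*c**2) = -2*2*c/(c + 35*c**2) = -4*c/(c + 35*c**2))
X = -163871/317929 (X = -1040*1/1058 - 562*(-1/1202) = -520/529 + 281/601 = -163871/317929 ≈ -0.51543)
F(Y(8)) + X = -4/(1 + 35*5) - 163871/317929 = -4/(1 + 175) - 163871/317929 = -4/176 - 163871/317929 = -4*1/176 - 163871/317929 = -1/44 - 163871/317929 = -7528253/13988876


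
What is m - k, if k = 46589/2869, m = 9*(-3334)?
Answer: -86133803/2869 ≈ -30022.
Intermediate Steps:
m = -30006
k = 46589/2869 (k = 46589*(1/2869) = 46589/2869 ≈ 16.239)
m - k = -30006 - 1*46589/2869 = -30006 - 46589/2869 = -86133803/2869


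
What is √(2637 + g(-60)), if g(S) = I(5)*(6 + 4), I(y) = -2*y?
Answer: √2537 ≈ 50.369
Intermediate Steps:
g(S) = -100 (g(S) = (-2*5)*(6 + 4) = -10*10 = -100)
√(2637 + g(-60)) = √(2637 - 100) = √2537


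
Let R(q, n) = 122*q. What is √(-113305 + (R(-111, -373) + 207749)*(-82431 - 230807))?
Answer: I*√60833125571 ≈ 2.4664e+5*I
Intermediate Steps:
√(-113305 + (R(-111, -373) + 207749)*(-82431 - 230807)) = √(-113305 + (122*(-111) + 207749)*(-82431 - 230807)) = √(-113305 + (-13542 + 207749)*(-313238)) = √(-113305 + 194207*(-313238)) = √(-113305 - 60833012266) = √(-60833125571) = I*√60833125571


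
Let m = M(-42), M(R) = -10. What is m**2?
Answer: 100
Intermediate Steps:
m = -10
m**2 = (-10)**2 = 100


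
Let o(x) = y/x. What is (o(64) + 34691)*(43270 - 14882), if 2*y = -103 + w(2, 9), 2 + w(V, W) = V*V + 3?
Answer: 15756581975/16 ≈ 9.8479e+8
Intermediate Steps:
w(V, W) = 1 + V² (w(V, W) = -2 + (V*V + 3) = -2 + (V² + 3) = -2 + (3 + V²) = 1 + V²)
y = -49 (y = (-103 + (1 + 2²))/2 = (-103 + (1 + 4))/2 = (-103 + 5)/2 = (½)*(-98) = -49)
o(x) = -49/x
(o(64) + 34691)*(43270 - 14882) = (-49/64 + 34691)*(43270 - 14882) = (-49*1/64 + 34691)*28388 = (-49/64 + 34691)*28388 = (2220175/64)*28388 = 15756581975/16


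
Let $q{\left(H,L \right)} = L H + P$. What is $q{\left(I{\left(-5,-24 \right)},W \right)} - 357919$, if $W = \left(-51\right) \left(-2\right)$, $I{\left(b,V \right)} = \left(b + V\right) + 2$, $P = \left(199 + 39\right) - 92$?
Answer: $-360527$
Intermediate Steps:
$P = 146$ ($P = 238 - 92 = 146$)
$I{\left(b,V \right)} = 2 + V + b$ ($I{\left(b,V \right)} = \left(V + b\right) + 2 = 2 + V + b$)
$W = 102$
$q{\left(H,L \right)} = 146 + H L$ ($q{\left(H,L \right)} = L H + 146 = H L + 146 = 146 + H L$)
$q{\left(I{\left(-5,-24 \right)},W \right)} - 357919 = \left(146 + \left(2 - 24 - 5\right) 102\right) - 357919 = \left(146 - 2754\right) - 357919 = -2608 - 357919 = -360527$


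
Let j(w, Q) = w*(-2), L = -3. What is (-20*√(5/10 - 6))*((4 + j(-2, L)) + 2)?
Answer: -100*I*√22 ≈ -469.04*I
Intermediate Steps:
j(w, Q) = -2*w
(-20*√(5/10 - 6))*((4 + j(-2, L)) + 2) = (-20*√(5/10 - 6))*((4 - 2*(-2)) + 2) = (-20*√(5*(⅒) - 6))*((4 + 4) + 2) = (-20*√(½ - 6))*(8 + 2) = -10*I*√22*10 = -100*I*√22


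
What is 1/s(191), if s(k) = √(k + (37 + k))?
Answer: √419/419 ≈ 0.048853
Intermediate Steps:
s(k) = √(37 + 2*k)
1/s(191) = 1/(√(37 + 2*191)) = 1/(√(37 + 382)) = 1/(√419) = √419/419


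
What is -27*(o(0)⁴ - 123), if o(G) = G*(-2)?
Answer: 3321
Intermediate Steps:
o(G) = -2*G
-27*(o(0)⁴ - 123) = -27*((-2*0)⁴ - 123) = -27*(0⁴ - 123) = -27*(0 - 123) = -27*(-123) = 3321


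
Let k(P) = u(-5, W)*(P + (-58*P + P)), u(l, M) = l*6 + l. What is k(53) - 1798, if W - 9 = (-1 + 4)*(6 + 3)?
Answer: 102082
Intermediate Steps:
W = 36 (W = 9 + (-1 + 4)*(6 + 3) = 9 + 3*9 = 9 + 27 = 36)
u(l, M) = 7*l (u(l, M) = 6*l + l = 7*l)
k(P) = 1960*P (k(P) = (7*(-5))*(P + (-58*P + P)) = -35*(P - 57*P) = -(-1960)*P = 1960*P)
k(53) - 1798 = 1960*53 - 1798 = 103880 - 1798 = 102082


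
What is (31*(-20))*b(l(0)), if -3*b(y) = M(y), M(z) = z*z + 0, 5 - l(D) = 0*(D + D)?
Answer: 15500/3 ≈ 5166.7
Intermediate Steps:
l(D) = 5 (l(D) = 5 - 0*(D + D) = 5 - 0*2*D = 5 - 1*0 = 5 + 0 = 5)
M(z) = z² (M(z) = z² + 0 = z²)
b(y) = -y²/3
(31*(-20))*b(l(0)) = (31*(-20))*(-⅓*5²) = -(-620)*25/3 = -620*(-25/3) = 15500/3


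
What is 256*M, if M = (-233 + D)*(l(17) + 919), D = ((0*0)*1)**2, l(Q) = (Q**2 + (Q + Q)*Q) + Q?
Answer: -107545344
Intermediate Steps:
l(Q) = Q + 3*Q**2 (l(Q) = (Q**2 + (2*Q)*Q) + Q = (Q**2 + 2*Q**2) + Q = 3*Q**2 + Q = Q + 3*Q**2)
D = 0 (D = (0*1)**2 = 0**2 = 0)
M = -420099 (M = (-233 + 0)*(17*(1 + 3*17) + 919) = -233*(17*(1 + 51) + 919) = -233*(17*52 + 919) = -233*(884 + 919) = -233*1803 = -420099)
256*M = 256*(-420099) = -107545344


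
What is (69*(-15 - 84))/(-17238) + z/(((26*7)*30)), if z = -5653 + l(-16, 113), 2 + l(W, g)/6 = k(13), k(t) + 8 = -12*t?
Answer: -991259/1206660 ≈ -0.82149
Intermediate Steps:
k(t) = -8 - 12*t
l(W, g) = -996 (l(W, g) = -12 + 6*(-8 - 12*13) = -12 + 6*(-8 - 156) = -12 + 6*(-164) = -12 - 984 = -996)
z = -6649 (z = -5653 - 996 = -6649)
(69*(-15 - 84))/(-17238) + z/(((26*7)*30)) = (69*(-15 - 84))/(-17238) - 6649/((26*7)*30) = (69*(-99))*(-1/17238) - 6649/(182*30) = -6831*(-1/17238) - 6649/5460 = 2277/5746 - 6649*1/5460 = 2277/5746 - 6649/5460 = -991259/1206660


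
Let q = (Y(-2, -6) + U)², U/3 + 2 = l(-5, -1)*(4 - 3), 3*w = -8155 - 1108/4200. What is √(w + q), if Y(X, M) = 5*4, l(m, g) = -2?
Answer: I*√117059978/210 ≈ 51.521*I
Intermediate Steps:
Y(X, M) = 20
w = -8563027/3150 (w = (-8155 - 1108/4200)/3 = (-8155 - 1*277/1050)/3 = (-8155 - 277/1050)/3 = (⅓)*(-8563027/1050) = -8563027/3150 ≈ -2718.4)
U = -12 (U = -6 + 3*(-2*(4 - 3)) = -6 + 3*(-2*1) = -6 + 3*(-2) = -6 - 6 = -12)
q = 64 (q = (20 - 12)² = 8² = 64)
√(w + q) = √(-8563027/3150 + 64) = √(-8361427/3150) = I*√117059978/210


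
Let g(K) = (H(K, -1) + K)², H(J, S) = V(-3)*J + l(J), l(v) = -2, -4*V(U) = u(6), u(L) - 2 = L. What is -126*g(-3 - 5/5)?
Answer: -504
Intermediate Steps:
u(L) = 2 + L
V(U) = -2 (V(U) = -(2 + 6)/4 = -¼*8 = -2)
H(J, S) = -2 - 2*J (H(J, S) = -2*J - 2 = -2 - 2*J)
g(K) = (-2 - K)² (g(K) = ((-2 - 2*K) + K)² = (-2 - K)²)
-126*g(-3 - 5/5) = -126*(2 + (-3 - 5/5))² = -126*(2 + (-3 - 5*⅕))² = -126*(2 + (-3 - 1))² = -126*(2 - 4)² = -126*(-2)² = -126*4 = -504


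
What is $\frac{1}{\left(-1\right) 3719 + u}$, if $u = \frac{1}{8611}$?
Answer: $- \frac{8611}{32024308} \approx -0.00026889$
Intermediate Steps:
$u = \frac{1}{8611} \approx 0.00011613$
$\frac{1}{\left(-1\right) 3719 + u} = \frac{1}{\left(-1\right) 3719 + \frac{1}{8611}} = \frac{1}{-3719 + \frac{1}{8611}} = \frac{1}{- \frac{32024308}{8611}} = - \frac{8611}{32024308}$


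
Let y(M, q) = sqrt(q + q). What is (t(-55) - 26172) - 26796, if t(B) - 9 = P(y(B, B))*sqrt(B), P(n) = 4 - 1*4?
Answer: -52959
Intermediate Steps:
y(M, q) = sqrt(2)*sqrt(q) (y(M, q) = sqrt(2*q) = sqrt(2)*sqrt(q))
P(n) = 0 (P(n) = 4 - 4 = 0)
t(B) = 9 (t(B) = 9 + 0*sqrt(B) = 9 + 0 = 9)
(t(-55) - 26172) - 26796 = (9 - 26172) - 26796 = -26163 - 26796 = -52959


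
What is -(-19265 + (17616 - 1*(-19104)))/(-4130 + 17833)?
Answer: -17455/13703 ≈ -1.2738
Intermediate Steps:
-(-19265 + (17616 - 1*(-19104)))/(-4130 + 17833) = -(-19265 + (17616 + 19104))/13703 = -(-19265 + 36720)/13703 = -17455/13703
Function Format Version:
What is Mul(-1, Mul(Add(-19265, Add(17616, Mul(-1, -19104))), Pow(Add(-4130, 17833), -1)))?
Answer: Rational(-17455, 13703) ≈ -1.2738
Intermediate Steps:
Mul(-1, Mul(Add(-19265, Add(17616, Mul(-1, -19104))), Pow(Add(-4130, 17833), -1))) = Mul(-1, Mul(Add(-19265, Add(17616, 19104)), Pow(13703, -1))) = Mul(-1, Mul(Add(-19265, 36720), Rational(1, 13703))) = Mul(-1, Mul(17455, Rational(1, 13703))) = Mul(-1, Rational(17455, 13703)) = Rational(-17455, 13703)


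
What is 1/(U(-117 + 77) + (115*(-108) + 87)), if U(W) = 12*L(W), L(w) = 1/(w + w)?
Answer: -20/246663 ≈ -8.1082e-5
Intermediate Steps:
L(w) = 1/(2*w)
U(W) = 6/W (U(W) = 12*(1/(2*W)) = 6/W)
1/(U(-117 + 77) + (115*(-108) + 87)) = 1/(6/(-117 + 77) + (115*(-108) + 87)) = 1/(6/(-40) + (-12420 + 87)) = 1/(6*(-1/40) - 12333) = 1/(-3/20 - 12333) = 1/(-246663/20) = -20/246663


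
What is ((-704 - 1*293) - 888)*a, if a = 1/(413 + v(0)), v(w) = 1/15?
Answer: -28275/6196 ≈ -4.5634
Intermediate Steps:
v(w) = 1/15
a = 15/6196 (a = 1/(413 + 1/15) = 1/(6196/15) = 15/6196 ≈ 0.0024209)
((-704 - 1*293) - 888)*a = ((-704 - 1*293) - 888)*(15/6196) = ((-704 - 293) - 888)*(15/6196) = (-997 - 888)*(15/6196) = -1885*15/6196 = -28275/6196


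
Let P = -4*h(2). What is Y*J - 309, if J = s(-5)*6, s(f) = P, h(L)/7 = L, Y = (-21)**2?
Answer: -148485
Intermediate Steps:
Y = 441
h(L) = 7*L
P = -56 (P = -28*2 = -4*14 = -56)
s(f) = -56
J = -336 (J = -56*6 = -336)
Y*J - 309 = 441*(-336) - 309 = -148176 - 309 = -148485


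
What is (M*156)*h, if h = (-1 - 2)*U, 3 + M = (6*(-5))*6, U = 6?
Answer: 513864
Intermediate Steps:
M = -183 (M = -3 + (6*(-5))*6 = -3 - 30*6 = -3 - 180 = -183)
h = -18 (h = (-1 - 2)*6 = -3*6 = -18)
(M*156)*h = -183*156*(-18) = -28548*(-18) = 513864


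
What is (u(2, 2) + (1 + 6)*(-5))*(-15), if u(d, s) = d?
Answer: 495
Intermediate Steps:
(u(2, 2) + (1 + 6)*(-5))*(-15) = (2 + (1 + 6)*(-5))*(-15) = (2 + 7*(-5))*(-15) = (2 - 35)*(-15) = -33*(-15) = 495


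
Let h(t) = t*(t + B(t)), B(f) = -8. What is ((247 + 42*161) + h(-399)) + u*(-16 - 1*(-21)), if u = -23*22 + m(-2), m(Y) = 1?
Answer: 166877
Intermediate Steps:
h(t) = t*(-8 + t) (h(t) = t*(t - 8) = t*(-8 + t))
u = -505 (u = -23*22 + 1 = -506 + 1 = -505)
((247 + 42*161) + h(-399)) + u*(-16 - 1*(-21)) = ((247 + 42*161) - 399*(-8 - 399)) - 505*(-16 - 1*(-21)) = ((247 + 6762) - 399*(-407)) - 505*(-16 + 21) = (7009 + 162393) - 505*5 = 169402 - 2525 = 166877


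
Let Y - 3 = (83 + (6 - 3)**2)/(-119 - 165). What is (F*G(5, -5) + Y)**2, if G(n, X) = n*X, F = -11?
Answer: 388681225/5041 ≈ 77104.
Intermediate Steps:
G(n, X) = X*n
Y = 190/71 (Y = 3 + (83 + (6 - 3)**2)/(-119 - 165) = 3 + (83 + 3**2)/(-284) = 3 + (83 + 9)*(-1/284) = 3 + 92*(-1/284) = 3 - 23/71 = 190/71 ≈ 2.6761)
(F*G(5, -5) + Y)**2 = (-(-55)*5 + 190/71)**2 = (-11*(-25) + 190/71)**2 = (275 + 190/71)**2 = (19715/71)**2 = 388681225/5041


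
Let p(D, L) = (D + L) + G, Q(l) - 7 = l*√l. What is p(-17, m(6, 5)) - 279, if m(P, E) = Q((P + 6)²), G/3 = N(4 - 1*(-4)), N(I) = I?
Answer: 1463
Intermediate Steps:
G = 24 (G = 3*(4 - 1*(-4)) = 3*(4 + 4) = 3*8 = 24)
Q(l) = 7 + l^(3/2) (Q(l) = 7 + l*√l = 7 + l^(3/2))
m(P, E) = 7 + ((6 + P)²)^(3/2) (m(P, E) = 7 + ((P + 6)²)^(3/2) = 7 + ((6 + P)²)^(3/2))
p(D, L) = 24 + D + L (p(D, L) = (D + L) + 24 = 24 + D + L)
p(-17, m(6, 5)) - 279 = (24 - 17 + (7 + ((6 + 6)²)^(3/2))) - 279 = (24 - 17 + (7 + (12²)^(3/2))) - 279 = (24 - 17 + (7 + 144^(3/2))) - 279 = (24 - 17 + (7 + 1728)) - 279 = (24 - 17 + 1735) - 279 = 1742 - 279 = 1463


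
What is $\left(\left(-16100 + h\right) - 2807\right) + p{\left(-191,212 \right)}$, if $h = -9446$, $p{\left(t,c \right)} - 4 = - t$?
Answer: $-28158$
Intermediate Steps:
$p{\left(t,c \right)} = 4 - t$
$\left(\left(-16100 + h\right) - 2807\right) + p{\left(-191,212 \right)} = \left(\left(-16100 - 9446\right) - 2807\right) + \left(4 - -191\right) = \left(-25546 - 2807\right) + \left(4 + 191\right) = -28353 + 195 = -28158$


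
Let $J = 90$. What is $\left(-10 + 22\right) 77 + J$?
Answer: $1014$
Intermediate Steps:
$\left(-10 + 22\right) 77 + J = \left(-10 + 22\right) 77 + 90 = 12 \cdot 77 + 90 = 924 + 90 = 1014$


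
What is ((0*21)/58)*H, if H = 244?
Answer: 0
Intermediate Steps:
((0*21)/58)*H = ((0*21)/58)*244 = (0*(1/58))*244 = 0*244 = 0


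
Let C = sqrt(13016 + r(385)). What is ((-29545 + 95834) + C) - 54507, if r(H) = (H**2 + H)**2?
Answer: 11782 + 2*sqrt(5521236279) ≈ 1.6039e+5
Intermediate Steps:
r(H) = (H + H**2)**2
C = 2*sqrt(5521236279) (C = sqrt(13016 + 385**2*(1 + 385)**2) = sqrt(13016 + 148225*386**2) = sqrt(13016 + 148225*148996) = sqrt(13016 + 22084932100) = sqrt(22084945116) = 2*sqrt(5521236279) ≈ 1.4861e+5)
((-29545 + 95834) + C) - 54507 = ((-29545 + 95834) + 2*sqrt(5521236279)) - 54507 = (66289 + 2*sqrt(5521236279)) - 54507 = 11782 + 2*sqrt(5521236279)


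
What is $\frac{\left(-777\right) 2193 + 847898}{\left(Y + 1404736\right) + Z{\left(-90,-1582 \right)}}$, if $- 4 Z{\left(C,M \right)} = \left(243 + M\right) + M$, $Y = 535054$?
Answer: $- \frac{3424252}{7762081} \approx -0.44115$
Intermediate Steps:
$Z{\left(C,M \right)} = - \frac{243}{4} - \frac{M}{2}$ ($Z{\left(C,M \right)} = - \frac{\left(243 + M\right) + M}{4} = - \frac{243 + 2 M}{4} = - \frac{243}{4} - \frac{M}{2}$)
$\frac{\left(-777\right) 2193 + 847898}{\left(Y + 1404736\right) + Z{\left(-90,-1582 \right)}} = \frac{\left(-777\right) 2193 + 847898}{\left(535054 + 1404736\right) - - \frac{2921}{4}} = \frac{-1703961 + 847898}{1939790 + \left(- \frac{243}{4} + 791\right)} = - \frac{856063}{1939790 + \frac{2921}{4}} = - \frac{856063}{\frac{7762081}{4}} = \left(-856063\right) \frac{4}{7762081} = - \frac{3424252}{7762081}$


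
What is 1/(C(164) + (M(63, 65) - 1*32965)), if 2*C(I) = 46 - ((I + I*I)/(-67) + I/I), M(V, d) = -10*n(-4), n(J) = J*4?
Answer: -134/4365795 ≈ -3.0693e-5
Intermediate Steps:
n(J) = 4*J
M(V, d) = 160 (M(V, d) = -40*(-4) = -10*(-16) = 160)
C(I) = 45/2 + I/134 + I²/134 (C(I) = (46 - ((I + I*I)/(-67) + I/I))/2 = (46 - ((I + I²)*(-1/67) + 1))/2 = (46 - ((-I/67 - I²/67) + 1))/2 = (46 - (1 - I/67 - I²/67))/2 = (46 + (-1 + I/67 + I²/67))/2 = (45 + I/67 + I²/67)/2 = 45/2 + I/134 + I²/134)
1/(C(164) + (M(63, 65) - 1*32965)) = 1/((45/2 + (1/134)*164 + (1/134)*164²) + (160 - 1*32965)) = 1/((45/2 + 82/67 + (1/134)*26896) + (160 - 32965)) = 1/((45/2 + 82/67 + 13448/67) - 32805) = 1/(30075/134 - 32805) = 1/(-4365795/134) = -134/4365795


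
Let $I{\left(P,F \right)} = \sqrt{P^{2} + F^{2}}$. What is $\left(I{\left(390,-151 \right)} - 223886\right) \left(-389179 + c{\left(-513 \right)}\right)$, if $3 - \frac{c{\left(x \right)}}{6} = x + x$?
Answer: $85749457430 - 383005 \sqrt{174901} \approx 8.5589 \cdot 10^{10}$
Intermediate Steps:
$c{\left(x \right)} = 18 - 12 x$ ($c{\left(x \right)} = 18 - 6 \left(x + x\right) = 18 - 6 \cdot 2 x = 18 - 12 x$)
$I{\left(P,F \right)} = \sqrt{F^{2} + P^{2}}$
$\left(I{\left(390,-151 \right)} - 223886\right) \left(-389179 + c{\left(-513 \right)}\right) = \left(\sqrt{\left(-151\right)^{2} + 390^{2}} - 223886\right) \left(-389179 + \left(18 - -6156\right)\right) = \left(\sqrt{22801 + 152100} - 223886\right) \left(-389179 + \left(18 + 6156\right)\right) = \left(\sqrt{174901} - 223886\right) \left(-389179 + 6174\right) = \left(-223886 + \sqrt{174901}\right) \left(-383005\right) = 85749457430 - 383005 \sqrt{174901}$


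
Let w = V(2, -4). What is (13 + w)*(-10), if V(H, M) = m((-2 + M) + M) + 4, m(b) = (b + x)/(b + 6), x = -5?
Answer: -415/2 ≈ -207.50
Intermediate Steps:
m(b) = (-5 + b)/(6 + b) (m(b) = (b - 5)/(b + 6) = (-5 + b)/(6 + b))
V(H, M) = 4 + (-7 + 2*M)/(4 + 2*M) (V(H, M) = (-5 + ((-2 + M) + M))/(6 + ((-2 + M) + M)) + 4 = (-5 + (-2 + 2*M))/(6 + (-2 + 2*M)) + 4 = (-7 + 2*M)/(4 + 2*M) + 4 = 4 + (-7 + 2*M)/(4 + 2*M))
w = 31/4 (w = (9 + 10*(-4))/(2*(2 - 4)) = (1/2)*(9 - 40)/(-2) = (1/2)*(-1/2)*(-31) = 31/4 ≈ 7.7500)
(13 + w)*(-10) = (13 + 31/4)*(-10) = (83/4)*(-10) = -415/2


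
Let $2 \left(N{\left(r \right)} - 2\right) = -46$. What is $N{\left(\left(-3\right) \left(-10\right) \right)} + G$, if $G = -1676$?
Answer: $-1697$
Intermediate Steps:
$N{\left(r \right)} = -21$ ($N{\left(r \right)} = 2 + \frac{1}{2} \left(-46\right) = 2 - 23 = -21$)
$N{\left(\left(-3\right) \left(-10\right) \right)} + G = -21 - 1676 = -1697$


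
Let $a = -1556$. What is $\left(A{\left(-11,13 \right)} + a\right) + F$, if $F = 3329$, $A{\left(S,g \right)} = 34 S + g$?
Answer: $1412$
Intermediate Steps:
$A{\left(S,g \right)} = g + 34 S$
$\left(A{\left(-11,13 \right)} + a\right) + F = \left(\left(13 + 34 \left(-11\right)\right) - 1556\right) + 3329 = \left(\left(13 - 374\right) - 1556\right) + 3329 = \left(-361 - 1556\right) + 3329 = -1917 + 3329 = 1412$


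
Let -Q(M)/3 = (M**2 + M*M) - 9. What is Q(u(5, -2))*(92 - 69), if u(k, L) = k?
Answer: -2829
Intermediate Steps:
Q(M) = 27 - 6*M**2 (Q(M) = -3*((M**2 + M*M) - 9) = -3*((M**2 + M**2) - 9) = -3*(2*M**2 - 9) = -3*(-9 + 2*M**2) = 27 - 6*M**2)
Q(u(5, -2))*(92 - 69) = (27 - 6*5**2)*(92 - 69) = (27 - 6*25)*23 = (27 - 150)*23 = -123*23 = -2829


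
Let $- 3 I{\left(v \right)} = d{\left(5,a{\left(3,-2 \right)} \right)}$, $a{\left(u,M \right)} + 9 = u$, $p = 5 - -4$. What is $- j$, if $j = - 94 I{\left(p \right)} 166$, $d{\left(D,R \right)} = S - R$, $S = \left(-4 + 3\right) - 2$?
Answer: $-15604$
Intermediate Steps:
$p = 9$ ($p = 5 + 4 = 9$)
$S = -3$ ($S = -1 - 2 = -3$)
$a{\left(u,M \right)} = -9 + u$
$d{\left(D,R \right)} = -3 - R$
$I{\left(v \right)} = -1$ ($I{\left(v \right)} = - \frac{-3 - \left(-9 + 3\right)}{3} = - \frac{-3 - -6}{3} = - \frac{-3 + 6}{3} = \left(- \frac{1}{3}\right) 3 = -1$)
$j = 15604$ ($j = \left(-94\right) \left(-1\right) 166 = 94 \cdot 166 = 15604$)
$- j = \left(-1\right) 15604 = -15604$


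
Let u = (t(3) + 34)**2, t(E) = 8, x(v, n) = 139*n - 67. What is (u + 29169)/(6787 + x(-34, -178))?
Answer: -30933/18022 ≈ -1.7164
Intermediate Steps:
x(v, n) = -67 + 139*n
u = 1764 (u = (8 + 34)**2 = 42**2 = 1764)
(u + 29169)/(6787 + x(-34, -178)) = (1764 + 29169)/(6787 + (-67 + 139*(-178))) = 30933/(6787 + (-67 - 24742)) = 30933/(6787 - 24809) = 30933/(-18022) = 30933*(-1/18022) = -30933/18022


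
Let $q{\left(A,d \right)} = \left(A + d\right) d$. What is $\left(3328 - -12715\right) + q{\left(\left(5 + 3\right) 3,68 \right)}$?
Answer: $22299$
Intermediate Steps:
$q{\left(A,d \right)} = d \left(A + d\right)$
$\left(3328 - -12715\right) + q{\left(\left(5 + 3\right) 3,68 \right)} = \left(3328 - -12715\right) + 68 \left(\left(5 + 3\right) 3 + 68\right) = \left(3328 + 12715\right) + 68 \left(8 \cdot 3 + 68\right) = 16043 + 68 \left(24 + 68\right) = 16043 + 68 \cdot 92 = 16043 + 6256 = 22299$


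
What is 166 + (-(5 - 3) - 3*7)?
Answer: 143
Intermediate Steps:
166 + (-(5 - 3) - 3*7) = 166 + (-1*2 - 21) = 166 + (-2 - 21) = 166 - 23 = 143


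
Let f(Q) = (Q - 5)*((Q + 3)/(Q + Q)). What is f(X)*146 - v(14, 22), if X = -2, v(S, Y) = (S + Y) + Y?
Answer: 395/2 ≈ 197.50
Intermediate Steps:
v(S, Y) = S + 2*Y
f(Q) = (-5 + Q)*(3 + Q)/(2*Q) (f(Q) = (-5 + Q)*((3 + Q)/((2*Q))) = (-5 + Q)*((3 + Q)*(1/(2*Q))) = (-5 + Q)*((3 + Q)/(2*Q)) = (-5 + Q)*(3 + Q)/(2*Q))
f(X)*146 - v(14, 22) = ((½)*(-15 - 2*(-2 - 2))/(-2))*146 - (14 + 2*22) = ((½)*(-½)*(-15 - 2*(-4)))*146 - (14 + 44) = ((½)*(-½)*(-15 + 8))*146 - 1*58 = ((½)*(-½)*(-7))*146 - 58 = (7/4)*146 - 58 = 511/2 - 58 = 395/2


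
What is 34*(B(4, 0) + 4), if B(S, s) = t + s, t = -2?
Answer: 68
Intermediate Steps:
B(S, s) = -2 + s
34*(B(4, 0) + 4) = 34*((-2 + 0) + 4) = 34*(-2 + 4) = 34*2 = 68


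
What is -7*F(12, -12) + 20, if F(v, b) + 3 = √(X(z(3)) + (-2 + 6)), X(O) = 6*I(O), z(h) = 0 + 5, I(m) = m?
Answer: 41 - 7*√34 ≈ 0.18334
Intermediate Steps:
z(h) = 5
X(O) = 6*O
F(v, b) = -3 + √34 (F(v, b) = -3 + √(6*5 + (-2 + 6)) = -3 + √(30 + 4) = -3 + √34)
-7*F(12, -12) + 20 = -7*(-3 + √34) + 20 = (21 - 7*√34) + 20 = 41 - 7*√34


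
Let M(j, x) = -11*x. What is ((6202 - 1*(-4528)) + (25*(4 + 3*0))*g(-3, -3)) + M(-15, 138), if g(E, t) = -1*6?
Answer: 8612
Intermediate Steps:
g(E, t) = -6
((6202 - 1*(-4528)) + (25*(4 + 3*0))*g(-3, -3)) + M(-15, 138) = ((6202 - 1*(-4528)) + (25*(4 + 3*0))*(-6)) - 11*138 = ((6202 + 4528) + (25*(4 + 0))*(-6)) - 1518 = (10730 + (25*4)*(-6)) - 1518 = (10730 + 100*(-6)) - 1518 = (10730 - 600) - 1518 = 10130 - 1518 = 8612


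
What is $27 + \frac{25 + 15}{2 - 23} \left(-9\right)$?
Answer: $\frac{309}{7} \approx 44.143$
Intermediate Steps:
$27 + \frac{25 + 15}{2 - 23} \left(-9\right) = 27 + \frac{40}{-21} \left(-9\right) = 27 + 40 \left(- \frac{1}{21}\right) \left(-9\right) = 27 - - \frac{120}{7} = 27 + \frac{120}{7} = \frac{309}{7}$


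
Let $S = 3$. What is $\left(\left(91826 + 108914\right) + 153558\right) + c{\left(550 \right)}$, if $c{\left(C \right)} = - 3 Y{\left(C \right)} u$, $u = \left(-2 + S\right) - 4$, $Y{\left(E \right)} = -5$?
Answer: $354253$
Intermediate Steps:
$u = -3$ ($u = \left(-2 + 3\right) - 4 = 1 - 4 = -3$)
$c{\left(C \right)} = -45$ ($c{\left(C \right)} = \left(-3\right) \left(-5\right) \left(-3\right) = 15 \left(-3\right) = -45$)
$\left(\left(91826 + 108914\right) + 153558\right) + c{\left(550 \right)} = \left(\left(91826 + 108914\right) + 153558\right) - 45 = \left(200740 + 153558\right) - 45 = 354298 - 45 = 354253$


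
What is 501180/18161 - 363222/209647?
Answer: 98474408718/3807399167 ≈ 25.864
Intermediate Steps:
501180/18161 - 363222/209647 = 98474408718/3807399167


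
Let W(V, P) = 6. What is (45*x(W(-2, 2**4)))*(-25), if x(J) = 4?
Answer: -4500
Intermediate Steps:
(45*x(W(-2, 2**4)))*(-25) = (45*4)*(-25) = 180*(-25) = -4500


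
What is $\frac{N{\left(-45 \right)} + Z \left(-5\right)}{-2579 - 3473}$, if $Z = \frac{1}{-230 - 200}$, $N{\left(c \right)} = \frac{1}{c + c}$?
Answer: $- \frac{1}{11710620} \approx -8.5393 \cdot 10^{-8}$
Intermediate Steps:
$N{\left(c \right)} = \frac{1}{2 c}$
$Z = - \frac{1}{430}$ ($Z = \frac{1}{-230 - 200} = \frac{1}{-430} = - \frac{1}{430} \approx -0.0023256$)
$\frac{N{\left(-45 \right)} + Z \left(-5\right)}{-2579 - 3473} = \frac{\frac{1}{2 \left(-45\right)} - - \frac{1}{86}}{-2579 - 3473} = \frac{\frac{1}{2} \left(- \frac{1}{45}\right) + \frac{1}{86}}{-6052} = \left(- \frac{1}{90} + \frac{1}{86}\right) \left(- \frac{1}{6052}\right) = \frac{1}{1935} \left(- \frac{1}{6052}\right) = - \frac{1}{11710620}$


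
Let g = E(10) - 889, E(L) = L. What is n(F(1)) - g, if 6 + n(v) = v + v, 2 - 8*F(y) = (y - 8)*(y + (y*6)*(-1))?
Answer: 3459/4 ≈ 864.75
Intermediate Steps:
F(y) = ¼ + 5*y*(-8 + y)/8 (F(y) = ¼ - (y - 8)*(y + (y*6)*(-1))/8 = ¼ - (-8 + y)*(y + (6*y)*(-1))/8 = ¼ - (-8 + y)*(y - 6*y)/8 = ¼ - (-8 + y)*(-5*y)/8 = ¼ - (-5)*y*(-8 + y)/8 = ¼ + 5*y*(-8 + y)/8)
n(v) = -6 + 2*v (n(v) = -6 + (v + v) = -6 + 2*v)
g = -879 (g = 10 - 889 = -879)
n(F(1)) - g = (-6 + 2*(¼ - 5*1 + (5/8)*1²)) - 1*(-879) = (-6 + 2*(¼ - 5 + (5/8)*1)) + 879 = (-6 + 2*(¼ - 5 + 5/8)) + 879 = (-6 + 2*(-33/8)) + 879 = (-6 - 33/4) + 879 = -57/4 + 879 = 3459/4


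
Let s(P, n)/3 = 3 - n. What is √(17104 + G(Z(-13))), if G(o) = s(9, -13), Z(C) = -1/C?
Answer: 16*√67 ≈ 130.97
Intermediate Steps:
s(P, n) = 9 - 3*n (s(P, n) = 3*(3 - n) = 9 - 3*n)
G(o) = 48 (G(o) = 9 - 3*(-13) = 9 + 39 = 48)
√(17104 + G(Z(-13))) = √(17104 + 48) = √17152 = 16*√67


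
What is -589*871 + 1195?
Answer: -511824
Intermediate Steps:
-589*871 + 1195 = -513019 + 1195 = -511824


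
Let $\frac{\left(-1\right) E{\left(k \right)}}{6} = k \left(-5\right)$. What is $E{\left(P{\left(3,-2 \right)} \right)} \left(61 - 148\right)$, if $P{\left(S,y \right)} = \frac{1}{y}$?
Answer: $1305$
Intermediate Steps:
$E{\left(k \right)} = 30 k$ ($E{\left(k \right)} = - 6 k \left(-5\right) = - 6 \left(- 5 k\right) = 30 k$)
$E{\left(P{\left(3,-2 \right)} \right)} \left(61 - 148\right) = \frac{30}{-2} \left(61 - 148\right) = 30 \left(- \frac{1}{2}\right) \left(-87\right) = \left(-15\right) \left(-87\right) = 1305$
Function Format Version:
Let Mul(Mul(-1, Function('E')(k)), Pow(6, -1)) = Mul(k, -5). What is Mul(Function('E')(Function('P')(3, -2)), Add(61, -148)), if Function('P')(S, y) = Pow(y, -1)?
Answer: 1305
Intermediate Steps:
Function('E')(k) = Mul(30, k) (Function('E')(k) = Mul(-6, Mul(k, -5)) = Mul(-6, Mul(-5, k)) = Mul(30, k))
Mul(Function('E')(Function('P')(3, -2)), Add(61, -148)) = Mul(Mul(30, Pow(-2, -1)), Add(61, -148)) = Mul(Mul(30, Rational(-1, 2)), -87) = Mul(-15, -87) = 1305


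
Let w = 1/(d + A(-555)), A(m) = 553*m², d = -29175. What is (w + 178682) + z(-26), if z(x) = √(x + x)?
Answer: 30431090199301/170308650 + 2*I*√13 ≈ 1.7868e+5 + 7.2111*I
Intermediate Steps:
z(x) = √2*√x (z(x) = √(2*x) = √2*√x)
w = 1/170308650 (w = 1/(-29175 + 553*(-555)²) = 1/(-29175 + 553*308025) = 1/(-29175 + 170337825) = 1/170308650 ≈ 5.8717e-9)
(w + 178682) + z(-26) = (1/170308650 + 178682) + √2*√(-26) = 30431090199301/170308650 + √2*(I*√26) = 30431090199301/170308650 + 2*I*√13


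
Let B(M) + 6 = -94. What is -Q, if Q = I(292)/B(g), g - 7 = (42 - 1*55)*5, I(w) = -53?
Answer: -53/100 ≈ -0.53000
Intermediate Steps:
g = -58 (g = 7 + (42 - 1*55)*5 = 7 + (42 - 55)*5 = 7 - 13*5 = 7 - 65 = -58)
B(M) = -100 (B(M) = -6 - 94 = -100)
Q = 53/100 (Q = -53/(-100) = -53*(-1/100) = 53/100 ≈ 0.53000)
-Q = -1*53/100 = -53/100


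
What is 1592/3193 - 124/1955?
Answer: 2716428/6242315 ≈ 0.43516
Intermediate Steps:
1592/3193 - 124/1955 = 2716428/6242315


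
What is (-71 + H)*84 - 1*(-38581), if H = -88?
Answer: 25225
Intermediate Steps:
(-71 + H)*84 - 1*(-38581) = (-71 - 88)*84 - 1*(-38581) = -159*84 + 38581 = -13356 + 38581 = 25225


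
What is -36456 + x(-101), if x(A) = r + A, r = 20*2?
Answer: -36517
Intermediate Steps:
r = 40
x(A) = 40 + A
-36456 + x(-101) = -36456 + (40 - 101) = -36456 - 61 = -36517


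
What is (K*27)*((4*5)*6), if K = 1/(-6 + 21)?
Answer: 216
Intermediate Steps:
K = 1/15 ≈ 0.066667
(K*27)*((4*5)*6) = ((1/15)*27)*((4*5)*6) = 9*(20*6)/5 = (9/5)*120 = 216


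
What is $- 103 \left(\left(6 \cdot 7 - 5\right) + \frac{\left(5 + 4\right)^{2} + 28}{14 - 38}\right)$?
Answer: $- \frac{80237}{24} \approx -3343.2$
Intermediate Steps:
$- 103 \left(\left(6 \cdot 7 - 5\right) + \frac{\left(5 + 4\right)^{2} + 28}{14 - 38}\right) = - 103 \left(\left(42 - 5\right) + \frac{9^{2} + 28}{-24}\right) = - 103 \left(37 + \left(81 + 28\right) \left(- \frac{1}{24}\right)\right) = - 103 \left(37 + 109 \left(- \frac{1}{24}\right)\right) = - 103 \left(37 - \frac{109}{24}\right) = \left(-103\right) \frac{779}{24} = - \frac{80237}{24}$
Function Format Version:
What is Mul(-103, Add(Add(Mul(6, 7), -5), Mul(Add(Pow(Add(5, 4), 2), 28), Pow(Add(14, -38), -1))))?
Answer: Rational(-80237, 24) ≈ -3343.2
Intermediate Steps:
Mul(-103, Add(Add(Mul(6, 7), -5), Mul(Add(Pow(Add(5, 4), 2), 28), Pow(Add(14, -38), -1)))) = Mul(-103, Add(Add(42, -5), Mul(Add(Pow(9, 2), 28), Pow(-24, -1)))) = Mul(-103, Add(37, Mul(Add(81, 28), Rational(-1, 24)))) = Mul(-103, Add(37, Mul(109, Rational(-1, 24)))) = Mul(-103, Add(37, Rational(-109, 24))) = Mul(-103, Rational(779, 24)) = Rational(-80237, 24)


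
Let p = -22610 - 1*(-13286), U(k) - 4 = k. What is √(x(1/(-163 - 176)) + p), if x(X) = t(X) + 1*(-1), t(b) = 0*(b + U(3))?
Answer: 5*I*√373 ≈ 96.566*I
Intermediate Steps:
U(k) = 4 + k
t(b) = 0 (t(b) = 0*(b + (4 + 3)) = 0*(b + 7) = 0*(7 + b) = 0)
x(X) = -1 (x(X) = 0 + 1*(-1) = 0 - 1 = -1)
p = -9324 (p = -22610 + 13286 = -9324)
√(x(1/(-163 - 176)) + p) = √(-1 - 9324) = √(-9325) = 5*I*√373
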